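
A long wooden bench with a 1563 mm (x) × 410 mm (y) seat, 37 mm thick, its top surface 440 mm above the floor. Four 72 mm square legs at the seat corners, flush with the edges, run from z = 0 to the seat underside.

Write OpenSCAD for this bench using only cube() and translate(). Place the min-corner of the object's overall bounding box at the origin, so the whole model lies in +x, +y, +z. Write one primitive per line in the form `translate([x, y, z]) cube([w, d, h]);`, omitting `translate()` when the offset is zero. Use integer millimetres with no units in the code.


translate([0, 0, 403]) cube([1563, 410, 37]);
cube([72, 72, 403]);
translate([0, 338, 0]) cube([72, 72, 403]);
translate([1491, 0, 0]) cube([72, 72, 403]);
translate([1491, 338, 0]) cube([72, 72, 403]);


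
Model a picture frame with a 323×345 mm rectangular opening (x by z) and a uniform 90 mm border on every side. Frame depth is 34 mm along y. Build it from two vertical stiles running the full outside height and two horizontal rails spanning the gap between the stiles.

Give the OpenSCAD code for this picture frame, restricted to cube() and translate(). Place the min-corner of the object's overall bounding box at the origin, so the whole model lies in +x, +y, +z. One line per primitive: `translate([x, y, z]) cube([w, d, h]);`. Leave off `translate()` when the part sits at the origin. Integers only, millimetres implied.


cube([90, 34, 525]);
translate([413, 0, 0]) cube([90, 34, 525]);
translate([90, 0, 0]) cube([323, 34, 90]);
translate([90, 0, 435]) cube([323, 34, 90]);


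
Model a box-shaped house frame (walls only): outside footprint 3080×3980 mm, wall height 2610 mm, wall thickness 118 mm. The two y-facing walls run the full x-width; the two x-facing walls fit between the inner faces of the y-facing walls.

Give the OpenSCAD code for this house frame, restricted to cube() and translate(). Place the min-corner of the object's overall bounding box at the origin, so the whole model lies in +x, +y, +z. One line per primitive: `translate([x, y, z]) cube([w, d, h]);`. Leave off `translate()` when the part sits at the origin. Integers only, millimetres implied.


cube([3080, 118, 2610]);
translate([0, 3862, 0]) cube([3080, 118, 2610]);
translate([0, 118, 0]) cube([118, 3744, 2610]);
translate([2962, 118, 0]) cube([118, 3744, 2610]);


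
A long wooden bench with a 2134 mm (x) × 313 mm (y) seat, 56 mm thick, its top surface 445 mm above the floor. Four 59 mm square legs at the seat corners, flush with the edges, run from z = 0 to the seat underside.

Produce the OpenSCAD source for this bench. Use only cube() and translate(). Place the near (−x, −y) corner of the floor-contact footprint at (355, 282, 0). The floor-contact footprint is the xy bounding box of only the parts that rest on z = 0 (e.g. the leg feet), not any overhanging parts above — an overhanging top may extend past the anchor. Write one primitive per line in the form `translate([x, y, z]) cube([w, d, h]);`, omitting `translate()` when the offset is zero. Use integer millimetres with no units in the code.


translate([355, 282, 389]) cube([2134, 313, 56]);
translate([355, 282, 0]) cube([59, 59, 389]);
translate([355, 536, 0]) cube([59, 59, 389]);
translate([2430, 282, 0]) cube([59, 59, 389]);
translate([2430, 536, 0]) cube([59, 59, 389]);


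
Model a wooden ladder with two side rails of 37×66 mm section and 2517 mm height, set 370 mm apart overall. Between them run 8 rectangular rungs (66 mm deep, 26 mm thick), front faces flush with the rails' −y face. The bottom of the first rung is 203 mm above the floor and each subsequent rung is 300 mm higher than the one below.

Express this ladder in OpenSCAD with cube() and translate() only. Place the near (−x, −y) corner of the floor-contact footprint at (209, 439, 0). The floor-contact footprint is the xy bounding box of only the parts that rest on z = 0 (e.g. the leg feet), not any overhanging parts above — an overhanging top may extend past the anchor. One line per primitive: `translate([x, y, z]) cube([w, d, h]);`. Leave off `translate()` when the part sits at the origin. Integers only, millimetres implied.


translate([209, 439, 0]) cube([37, 66, 2517]);
translate([542, 439, 0]) cube([37, 66, 2517]);
translate([246, 439, 203]) cube([296, 66, 26]);
translate([246, 439, 503]) cube([296, 66, 26]);
translate([246, 439, 803]) cube([296, 66, 26]);
translate([246, 439, 1103]) cube([296, 66, 26]);
translate([246, 439, 1403]) cube([296, 66, 26]);
translate([246, 439, 1703]) cube([296, 66, 26]);
translate([246, 439, 2003]) cube([296, 66, 26]);
translate([246, 439, 2303]) cube([296, 66, 26]);


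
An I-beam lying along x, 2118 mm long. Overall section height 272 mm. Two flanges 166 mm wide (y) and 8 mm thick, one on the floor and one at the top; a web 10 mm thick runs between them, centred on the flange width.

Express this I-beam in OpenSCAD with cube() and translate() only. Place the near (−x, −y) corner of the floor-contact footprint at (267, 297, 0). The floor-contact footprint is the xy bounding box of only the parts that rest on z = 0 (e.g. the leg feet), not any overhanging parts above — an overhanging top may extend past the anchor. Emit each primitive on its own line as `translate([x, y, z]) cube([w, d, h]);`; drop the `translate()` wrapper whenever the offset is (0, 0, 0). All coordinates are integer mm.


translate([267, 297, 0]) cube([2118, 166, 8]);
translate([267, 375, 8]) cube([2118, 10, 256]);
translate([267, 297, 264]) cube([2118, 166, 8]);


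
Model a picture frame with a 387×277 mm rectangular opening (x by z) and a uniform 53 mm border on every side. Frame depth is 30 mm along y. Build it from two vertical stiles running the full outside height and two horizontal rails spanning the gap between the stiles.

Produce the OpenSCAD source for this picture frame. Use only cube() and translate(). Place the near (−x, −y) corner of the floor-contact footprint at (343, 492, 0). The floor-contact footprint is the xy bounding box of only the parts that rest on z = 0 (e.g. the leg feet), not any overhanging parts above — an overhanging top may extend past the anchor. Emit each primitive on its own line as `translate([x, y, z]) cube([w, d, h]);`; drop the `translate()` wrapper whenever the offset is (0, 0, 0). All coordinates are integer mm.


translate([343, 492, 0]) cube([53, 30, 383]);
translate([783, 492, 0]) cube([53, 30, 383]);
translate([396, 492, 0]) cube([387, 30, 53]);
translate([396, 492, 330]) cube([387, 30, 53]);


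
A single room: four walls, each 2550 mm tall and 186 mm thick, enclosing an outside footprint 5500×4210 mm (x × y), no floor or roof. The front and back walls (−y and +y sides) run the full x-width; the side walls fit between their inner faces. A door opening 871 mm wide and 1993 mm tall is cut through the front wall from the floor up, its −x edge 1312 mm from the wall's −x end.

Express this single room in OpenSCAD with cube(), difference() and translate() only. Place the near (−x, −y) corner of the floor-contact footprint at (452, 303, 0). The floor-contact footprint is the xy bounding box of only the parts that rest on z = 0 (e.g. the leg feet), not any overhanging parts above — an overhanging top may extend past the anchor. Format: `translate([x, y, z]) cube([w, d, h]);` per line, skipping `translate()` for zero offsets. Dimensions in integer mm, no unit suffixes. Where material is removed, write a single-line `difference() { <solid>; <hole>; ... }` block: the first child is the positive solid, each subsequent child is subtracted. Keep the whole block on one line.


difference() { translate([452, 303, 0]) cube([5500, 186, 2550]); translate([1764, 303, 0]) cube([871, 186, 1993]); }
translate([452, 4327, 0]) cube([5500, 186, 2550]);
translate([452, 489, 0]) cube([186, 3838, 2550]);
translate([5766, 489, 0]) cube([186, 3838, 2550]);


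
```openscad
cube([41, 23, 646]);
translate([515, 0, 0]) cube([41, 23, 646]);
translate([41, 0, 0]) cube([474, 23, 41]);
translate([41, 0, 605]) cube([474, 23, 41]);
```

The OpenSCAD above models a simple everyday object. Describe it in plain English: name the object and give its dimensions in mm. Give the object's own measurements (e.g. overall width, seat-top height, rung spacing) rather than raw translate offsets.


A rectangular picture frame lying in the x–z plane (depth along y). The opening is 474 mm wide (x) by 564 mm tall (z), surrounded by a border 41 mm wide on all four sides. The frame is 23 mm deep and is made of two full-height vertical stiles with two horizontal rails fitted between them.


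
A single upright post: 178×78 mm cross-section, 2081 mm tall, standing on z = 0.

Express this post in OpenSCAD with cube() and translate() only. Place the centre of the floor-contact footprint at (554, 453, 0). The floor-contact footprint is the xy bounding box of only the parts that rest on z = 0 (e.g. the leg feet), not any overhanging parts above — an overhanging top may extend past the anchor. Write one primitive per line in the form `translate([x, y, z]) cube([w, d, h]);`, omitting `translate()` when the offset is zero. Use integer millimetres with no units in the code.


translate([465, 414, 0]) cube([178, 78, 2081]);


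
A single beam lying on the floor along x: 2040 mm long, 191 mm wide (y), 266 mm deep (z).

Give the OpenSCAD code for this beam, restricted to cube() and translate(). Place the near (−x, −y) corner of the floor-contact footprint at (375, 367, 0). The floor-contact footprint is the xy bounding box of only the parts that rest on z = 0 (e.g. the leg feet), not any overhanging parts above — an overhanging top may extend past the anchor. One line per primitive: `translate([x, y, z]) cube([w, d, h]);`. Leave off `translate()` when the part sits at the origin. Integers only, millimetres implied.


translate([375, 367, 0]) cube([2040, 191, 266]);


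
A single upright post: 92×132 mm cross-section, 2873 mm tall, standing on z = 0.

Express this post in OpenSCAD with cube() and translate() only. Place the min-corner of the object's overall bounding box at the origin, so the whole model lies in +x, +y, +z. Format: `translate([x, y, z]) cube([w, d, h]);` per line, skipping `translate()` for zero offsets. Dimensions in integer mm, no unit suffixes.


cube([92, 132, 2873]);


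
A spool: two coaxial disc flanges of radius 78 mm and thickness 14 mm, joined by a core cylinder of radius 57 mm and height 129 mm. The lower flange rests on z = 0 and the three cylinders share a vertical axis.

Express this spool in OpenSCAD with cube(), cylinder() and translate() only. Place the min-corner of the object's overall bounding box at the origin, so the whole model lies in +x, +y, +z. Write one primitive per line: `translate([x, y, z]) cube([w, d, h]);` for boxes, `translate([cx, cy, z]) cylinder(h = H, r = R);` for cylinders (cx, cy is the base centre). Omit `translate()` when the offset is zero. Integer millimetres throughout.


translate([78, 78, 0]) cylinder(h = 14, r = 78);
translate([78, 78, 14]) cylinder(h = 129, r = 57);
translate([78, 78, 143]) cylinder(h = 14, r = 78);


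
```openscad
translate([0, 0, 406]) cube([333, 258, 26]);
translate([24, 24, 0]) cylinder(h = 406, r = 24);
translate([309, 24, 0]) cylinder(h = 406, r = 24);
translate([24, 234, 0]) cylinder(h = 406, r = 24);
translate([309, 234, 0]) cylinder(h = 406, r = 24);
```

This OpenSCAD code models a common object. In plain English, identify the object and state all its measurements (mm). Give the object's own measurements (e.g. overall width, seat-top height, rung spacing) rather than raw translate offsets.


A simple wooden stool: a rectangular seat 333 mm (x) by 258 mm (y), 26 mm thick, top face at z = 432 mm, on four round legs, each 48 mm in diameter. The legs rest on z = 0, each leg's axis is inset half a diameter from the nearest pair of seat edges (so the leg's bounding box is flush with the corner).


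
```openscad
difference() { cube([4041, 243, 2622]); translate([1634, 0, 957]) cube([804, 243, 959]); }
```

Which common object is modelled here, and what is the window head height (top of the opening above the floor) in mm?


A wall with a window opening. The window head height is 1916 mm.

A wall with a rectangular opening subtracted — a window. Sill at z = 957, opening 959 mm tall, so the head is at 957 + 959 = 1916 mm.


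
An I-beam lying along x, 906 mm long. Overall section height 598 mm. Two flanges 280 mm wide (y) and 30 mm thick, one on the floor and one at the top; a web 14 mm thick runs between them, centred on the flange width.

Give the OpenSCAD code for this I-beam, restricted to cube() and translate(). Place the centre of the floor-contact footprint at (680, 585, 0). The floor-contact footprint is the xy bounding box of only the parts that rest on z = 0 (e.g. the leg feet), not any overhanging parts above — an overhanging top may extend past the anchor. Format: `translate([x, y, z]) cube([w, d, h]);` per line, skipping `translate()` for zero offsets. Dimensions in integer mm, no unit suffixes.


translate([227, 445, 0]) cube([906, 280, 30]);
translate([227, 578, 30]) cube([906, 14, 538]);
translate([227, 445, 568]) cube([906, 280, 30]);


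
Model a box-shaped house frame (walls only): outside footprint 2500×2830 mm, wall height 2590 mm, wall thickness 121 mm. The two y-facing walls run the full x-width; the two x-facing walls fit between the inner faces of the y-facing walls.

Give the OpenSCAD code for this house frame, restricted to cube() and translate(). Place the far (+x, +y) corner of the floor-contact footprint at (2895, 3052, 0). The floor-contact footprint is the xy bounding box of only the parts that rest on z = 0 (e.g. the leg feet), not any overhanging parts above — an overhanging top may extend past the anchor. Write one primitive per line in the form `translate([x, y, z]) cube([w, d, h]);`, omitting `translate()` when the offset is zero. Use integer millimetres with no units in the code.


translate([395, 222, 0]) cube([2500, 121, 2590]);
translate([395, 2931, 0]) cube([2500, 121, 2590]);
translate([395, 343, 0]) cube([121, 2588, 2590]);
translate([2774, 343, 0]) cube([121, 2588, 2590]);


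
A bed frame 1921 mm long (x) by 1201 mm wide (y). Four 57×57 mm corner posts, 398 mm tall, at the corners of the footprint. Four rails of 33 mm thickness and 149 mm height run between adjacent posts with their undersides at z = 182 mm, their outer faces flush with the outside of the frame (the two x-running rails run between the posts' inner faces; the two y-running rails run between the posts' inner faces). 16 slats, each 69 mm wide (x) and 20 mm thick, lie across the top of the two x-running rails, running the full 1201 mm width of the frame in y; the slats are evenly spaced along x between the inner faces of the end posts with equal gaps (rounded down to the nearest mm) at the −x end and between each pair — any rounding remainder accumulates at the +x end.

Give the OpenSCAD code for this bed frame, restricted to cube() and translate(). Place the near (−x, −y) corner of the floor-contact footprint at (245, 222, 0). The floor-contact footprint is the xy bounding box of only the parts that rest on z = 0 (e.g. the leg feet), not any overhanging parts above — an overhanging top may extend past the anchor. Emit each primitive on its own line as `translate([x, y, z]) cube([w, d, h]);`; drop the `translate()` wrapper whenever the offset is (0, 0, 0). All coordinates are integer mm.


translate([245, 222, 0]) cube([57, 57, 398]);
translate([245, 1366, 0]) cube([57, 57, 398]);
translate([2109, 222, 0]) cube([57, 57, 398]);
translate([2109, 1366, 0]) cube([57, 57, 398]);
translate([302, 222, 182]) cube([1807, 33, 149]);
translate([302, 1390, 182]) cube([1807, 33, 149]);
translate([245, 279, 182]) cube([33, 1087, 149]);
translate([2133, 279, 182]) cube([33, 1087, 149]);
translate([343, 222, 331]) cube([69, 1201, 20]);
translate([453, 222, 331]) cube([69, 1201, 20]);
translate([563, 222, 331]) cube([69, 1201, 20]);
translate([673, 222, 331]) cube([69, 1201, 20]);
translate([783, 222, 331]) cube([69, 1201, 20]);
translate([893, 222, 331]) cube([69, 1201, 20]);
translate([1003, 222, 331]) cube([69, 1201, 20]);
translate([1113, 222, 331]) cube([69, 1201, 20]);
translate([1223, 222, 331]) cube([69, 1201, 20]);
translate([1333, 222, 331]) cube([69, 1201, 20]);
translate([1443, 222, 331]) cube([69, 1201, 20]);
translate([1553, 222, 331]) cube([69, 1201, 20]);
translate([1663, 222, 331]) cube([69, 1201, 20]);
translate([1773, 222, 331]) cube([69, 1201, 20]);
translate([1883, 222, 331]) cube([69, 1201, 20]);
translate([1993, 222, 331]) cube([69, 1201, 20]);


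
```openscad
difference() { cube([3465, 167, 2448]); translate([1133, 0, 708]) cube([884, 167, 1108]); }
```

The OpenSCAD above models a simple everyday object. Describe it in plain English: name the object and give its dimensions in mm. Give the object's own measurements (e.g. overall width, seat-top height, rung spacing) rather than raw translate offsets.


A wall 3465 mm long (x), 167 mm thick (y), 2448 mm tall, with a rectangular window opening cut through it. The opening is 884 mm wide and 1108 mm tall; its sill is at z = 708 mm and its near (−x) edge is 1133 mm from the wall's −x end. The opening passes through the full wall thickness.


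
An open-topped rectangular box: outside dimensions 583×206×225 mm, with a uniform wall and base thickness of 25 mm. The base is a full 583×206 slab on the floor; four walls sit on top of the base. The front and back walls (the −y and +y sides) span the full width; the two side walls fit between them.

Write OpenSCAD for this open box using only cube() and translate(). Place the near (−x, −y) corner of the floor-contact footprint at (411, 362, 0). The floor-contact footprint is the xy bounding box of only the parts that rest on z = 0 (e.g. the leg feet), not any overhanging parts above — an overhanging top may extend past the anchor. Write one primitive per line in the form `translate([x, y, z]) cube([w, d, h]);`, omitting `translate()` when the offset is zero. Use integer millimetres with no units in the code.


translate([411, 362, 0]) cube([583, 206, 25]);
translate([411, 362, 25]) cube([583, 25, 200]);
translate([411, 543, 25]) cube([583, 25, 200]);
translate([411, 387, 25]) cube([25, 156, 200]);
translate([969, 387, 25]) cube([25, 156, 200]);


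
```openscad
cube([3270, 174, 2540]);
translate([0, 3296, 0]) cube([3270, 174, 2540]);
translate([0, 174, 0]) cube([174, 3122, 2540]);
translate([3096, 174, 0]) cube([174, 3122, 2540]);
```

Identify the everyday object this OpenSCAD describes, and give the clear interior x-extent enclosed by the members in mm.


A house (or room) frame. The interior width is 2922 mm.

Four 2540 mm walls enclosing a rectangle with no floor or roof — a room or house frame. Outside width is 3270 mm and wall thickness is 174 mm, so the interior width is 3270 − 2 × 174 = 2922 mm.


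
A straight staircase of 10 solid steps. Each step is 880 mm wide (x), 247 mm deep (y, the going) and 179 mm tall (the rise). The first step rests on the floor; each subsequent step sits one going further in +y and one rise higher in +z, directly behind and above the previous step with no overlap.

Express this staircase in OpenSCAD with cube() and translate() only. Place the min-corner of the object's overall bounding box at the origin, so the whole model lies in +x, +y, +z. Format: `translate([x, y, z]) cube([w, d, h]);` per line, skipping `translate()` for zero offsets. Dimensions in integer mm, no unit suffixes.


cube([880, 247, 179]);
translate([0, 247, 179]) cube([880, 247, 179]);
translate([0, 494, 358]) cube([880, 247, 179]);
translate([0, 741, 537]) cube([880, 247, 179]);
translate([0, 988, 716]) cube([880, 247, 179]);
translate([0, 1235, 895]) cube([880, 247, 179]);
translate([0, 1482, 1074]) cube([880, 247, 179]);
translate([0, 1729, 1253]) cube([880, 247, 179]);
translate([0, 1976, 1432]) cube([880, 247, 179]);
translate([0, 2223, 1611]) cube([880, 247, 179]);


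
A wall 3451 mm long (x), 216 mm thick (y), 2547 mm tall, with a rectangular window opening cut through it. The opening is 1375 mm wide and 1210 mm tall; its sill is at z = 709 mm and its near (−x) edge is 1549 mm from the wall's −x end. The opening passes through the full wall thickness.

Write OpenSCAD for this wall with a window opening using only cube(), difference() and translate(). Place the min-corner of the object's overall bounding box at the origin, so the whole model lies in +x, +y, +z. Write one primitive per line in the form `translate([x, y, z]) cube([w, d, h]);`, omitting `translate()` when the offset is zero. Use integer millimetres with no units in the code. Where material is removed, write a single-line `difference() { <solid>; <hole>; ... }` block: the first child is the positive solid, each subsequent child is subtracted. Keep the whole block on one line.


difference() { cube([3451, 216, 2547]); translate([1549, 0, 709]) cube([1375, 216, 1210]); }


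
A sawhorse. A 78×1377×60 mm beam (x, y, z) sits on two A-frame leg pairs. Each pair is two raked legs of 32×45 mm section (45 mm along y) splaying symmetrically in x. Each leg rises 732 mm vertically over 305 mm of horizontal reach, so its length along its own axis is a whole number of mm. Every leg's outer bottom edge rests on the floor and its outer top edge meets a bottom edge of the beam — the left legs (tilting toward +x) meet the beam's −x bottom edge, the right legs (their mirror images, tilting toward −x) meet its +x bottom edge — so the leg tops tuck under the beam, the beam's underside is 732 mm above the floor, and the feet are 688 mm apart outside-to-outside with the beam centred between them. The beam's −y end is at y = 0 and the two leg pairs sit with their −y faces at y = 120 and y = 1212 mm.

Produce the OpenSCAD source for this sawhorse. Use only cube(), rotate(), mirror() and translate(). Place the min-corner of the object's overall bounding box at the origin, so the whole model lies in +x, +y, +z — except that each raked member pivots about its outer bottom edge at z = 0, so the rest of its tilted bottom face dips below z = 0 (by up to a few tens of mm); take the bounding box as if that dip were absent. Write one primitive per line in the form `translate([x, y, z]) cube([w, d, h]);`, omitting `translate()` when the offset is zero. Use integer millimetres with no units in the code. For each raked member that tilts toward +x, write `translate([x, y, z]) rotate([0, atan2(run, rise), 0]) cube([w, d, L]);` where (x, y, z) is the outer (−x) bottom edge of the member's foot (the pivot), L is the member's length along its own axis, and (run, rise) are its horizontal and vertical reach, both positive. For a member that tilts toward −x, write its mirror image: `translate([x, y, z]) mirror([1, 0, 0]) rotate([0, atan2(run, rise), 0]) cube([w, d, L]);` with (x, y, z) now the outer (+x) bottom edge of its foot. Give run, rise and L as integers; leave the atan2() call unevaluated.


translate([305, 0, 732]) cube([78, 1377, 60]);
translate([0, 120, 0]) rotate([0, atan2(305, 732), 0]) cube([32, 45, 793]);
translate([688, 120, 0]) mirror([1, 0, 0]) rotate([0, atan2(305, 732), 0]) cube([32, 45, 793]);
translate([0, 1212, 0]) rotate([0, atan2(305, 732), 0]) cube([32, 45, 793]);
translate([688, 1212, 0]) mirror([1, 0, 0]) rotate([0, atan2(305, 732), 0]) cube([32, 45, 793]);


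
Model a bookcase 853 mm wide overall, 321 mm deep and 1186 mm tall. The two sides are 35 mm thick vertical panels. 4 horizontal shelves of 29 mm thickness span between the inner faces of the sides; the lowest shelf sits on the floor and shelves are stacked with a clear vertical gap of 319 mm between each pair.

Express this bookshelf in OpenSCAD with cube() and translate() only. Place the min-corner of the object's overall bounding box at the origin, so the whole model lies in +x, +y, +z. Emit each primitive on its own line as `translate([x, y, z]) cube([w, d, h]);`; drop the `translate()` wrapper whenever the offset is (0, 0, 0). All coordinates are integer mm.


cube([35, 321, 1186]);
translate([818, 0, 0]) cube([35, 321, 1186]);
translate([35, 0, 0]) cube([783, 321, 29]);
translate([35, 0, 348]) cube([783, 321, 29]);
translate([35, 0, 696]) cube([783, 321, 29]);
translate([35, 0, 1044]) cube([783, 321, 29]);


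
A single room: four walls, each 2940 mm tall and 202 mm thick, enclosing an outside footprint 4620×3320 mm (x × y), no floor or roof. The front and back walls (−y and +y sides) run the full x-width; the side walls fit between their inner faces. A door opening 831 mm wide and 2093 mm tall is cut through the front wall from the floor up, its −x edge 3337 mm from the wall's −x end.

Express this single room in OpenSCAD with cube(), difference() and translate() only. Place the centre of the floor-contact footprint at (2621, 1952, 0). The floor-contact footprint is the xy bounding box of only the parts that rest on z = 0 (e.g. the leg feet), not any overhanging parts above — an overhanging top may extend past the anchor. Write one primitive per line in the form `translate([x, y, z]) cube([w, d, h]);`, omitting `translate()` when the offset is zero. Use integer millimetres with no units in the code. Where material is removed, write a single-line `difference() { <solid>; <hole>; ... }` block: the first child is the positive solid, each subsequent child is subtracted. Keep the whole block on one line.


difference() { translate([311, 292, 0]) cube([4620, 202, 2940]); translate([3648, 292, 0]) cube([831, 202, 2093]); }
translate([311, 3410, 0]) cube([4620, 202, 2940]);
translate([311, 494, 0]) cube([202, 2916, 2940]);
translate([4729, 494, 0]) cube([202, 2916, 2940]);


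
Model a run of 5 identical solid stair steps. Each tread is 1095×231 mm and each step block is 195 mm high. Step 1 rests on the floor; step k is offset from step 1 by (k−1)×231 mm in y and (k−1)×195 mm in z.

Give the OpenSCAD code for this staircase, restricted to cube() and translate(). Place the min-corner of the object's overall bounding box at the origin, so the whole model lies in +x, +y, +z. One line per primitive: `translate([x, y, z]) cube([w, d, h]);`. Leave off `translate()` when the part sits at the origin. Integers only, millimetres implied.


cube([1095, 231, 195]);
translate([0, 231, 195]) cube([1095, 231, 195]);
translate([0, 462, 390]) cube([1095, 231, 195]);
translate([0, 693, 585]) cube([1095, 231, 195]);
translate([0, 924, 780]) cube([1095, 231, 195]);


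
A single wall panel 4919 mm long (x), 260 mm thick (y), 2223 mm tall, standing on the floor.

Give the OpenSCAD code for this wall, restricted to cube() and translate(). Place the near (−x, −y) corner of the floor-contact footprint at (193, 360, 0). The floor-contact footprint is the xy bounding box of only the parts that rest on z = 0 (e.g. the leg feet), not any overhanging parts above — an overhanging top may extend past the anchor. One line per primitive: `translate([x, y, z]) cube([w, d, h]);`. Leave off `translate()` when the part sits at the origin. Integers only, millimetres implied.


translate([193, 360, 0]) cube([4919, 260, 2223]);


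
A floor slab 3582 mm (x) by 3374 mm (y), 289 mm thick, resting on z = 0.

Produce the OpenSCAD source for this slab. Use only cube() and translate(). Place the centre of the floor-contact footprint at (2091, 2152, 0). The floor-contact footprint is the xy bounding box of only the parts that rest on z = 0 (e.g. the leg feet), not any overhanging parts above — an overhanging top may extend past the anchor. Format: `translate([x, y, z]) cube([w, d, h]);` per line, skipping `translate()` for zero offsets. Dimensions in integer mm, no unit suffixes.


translate([300, 465, 0]) cube([3582, 3374, 289]);


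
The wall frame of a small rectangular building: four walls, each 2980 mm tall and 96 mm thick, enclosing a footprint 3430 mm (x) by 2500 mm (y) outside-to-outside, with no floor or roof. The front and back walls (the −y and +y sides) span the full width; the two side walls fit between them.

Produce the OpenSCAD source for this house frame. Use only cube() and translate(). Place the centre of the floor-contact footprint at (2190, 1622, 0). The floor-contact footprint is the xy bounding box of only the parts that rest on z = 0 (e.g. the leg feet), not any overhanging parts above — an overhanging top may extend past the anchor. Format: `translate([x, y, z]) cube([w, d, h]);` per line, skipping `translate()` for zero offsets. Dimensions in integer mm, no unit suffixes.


translate([475, 372, 0]) cube([3430, 96, 2980]);
translate([475, 2776, 0]) cube([3430, 96, 2980]);
translate([475, 468, 0]) cube([96, 2308, 2980]);
translate([3809, 468, 0]) cube([96, 2308, 2980]);


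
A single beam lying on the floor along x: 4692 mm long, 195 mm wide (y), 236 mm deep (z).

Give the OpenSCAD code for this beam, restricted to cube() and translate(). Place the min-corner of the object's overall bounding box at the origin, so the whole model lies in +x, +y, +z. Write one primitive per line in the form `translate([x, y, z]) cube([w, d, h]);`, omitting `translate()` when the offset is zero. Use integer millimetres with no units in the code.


cube([4692, 195, 236]);


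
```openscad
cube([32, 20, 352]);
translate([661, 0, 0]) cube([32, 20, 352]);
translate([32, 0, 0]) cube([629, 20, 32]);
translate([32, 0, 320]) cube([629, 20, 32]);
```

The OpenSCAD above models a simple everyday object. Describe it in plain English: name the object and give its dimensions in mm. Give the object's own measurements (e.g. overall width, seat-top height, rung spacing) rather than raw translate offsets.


A rectangular picture frame lying in the x–z plane (depth along y). The opening is 629 mm wide (x) by 288 mm tall (z), surrounded by a border 32 mm wide on all four sides. The frame is 20 mm deep and is made of two full-height vertical stiles with two horizontal rails fitted between them.


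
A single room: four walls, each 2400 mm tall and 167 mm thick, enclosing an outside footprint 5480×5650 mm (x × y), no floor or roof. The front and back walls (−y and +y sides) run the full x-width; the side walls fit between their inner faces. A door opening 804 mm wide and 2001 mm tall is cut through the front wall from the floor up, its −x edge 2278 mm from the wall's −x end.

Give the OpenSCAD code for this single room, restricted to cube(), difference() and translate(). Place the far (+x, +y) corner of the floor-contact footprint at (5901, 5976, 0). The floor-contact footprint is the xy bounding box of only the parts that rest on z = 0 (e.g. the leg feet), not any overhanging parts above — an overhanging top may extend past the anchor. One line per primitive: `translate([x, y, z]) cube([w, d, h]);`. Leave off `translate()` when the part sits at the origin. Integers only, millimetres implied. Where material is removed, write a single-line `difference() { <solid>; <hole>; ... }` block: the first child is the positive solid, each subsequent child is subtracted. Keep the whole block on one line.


difference() { translate([421, 326, 0]) cube([5480, 167, 2400]); translate([2699, 326, 0]) cube([804, 167, 2001]); }
translate([421, 5809, 0]) cube([5480, 167, 2400]);
translate([421, 493, 0]) cube([167, 5316, 2400]);
translate([5734, 493, 0]) cube([167, 5316, 2400]);


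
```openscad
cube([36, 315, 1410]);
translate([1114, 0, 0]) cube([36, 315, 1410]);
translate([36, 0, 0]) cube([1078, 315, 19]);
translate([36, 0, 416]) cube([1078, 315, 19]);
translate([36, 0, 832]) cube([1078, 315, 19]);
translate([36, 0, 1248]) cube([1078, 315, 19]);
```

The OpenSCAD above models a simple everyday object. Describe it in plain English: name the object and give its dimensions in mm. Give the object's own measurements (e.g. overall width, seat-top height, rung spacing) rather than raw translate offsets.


An open bookshelf. Two side panels, each 36 mm thick, 315 mm deep and 1410 mm tall, stand 1150 mm apart (outside-to-outside). Between them sit 4 shelves, each 19 mm thick and 315 mm deep, spanning the full gap between the sides. The bottom shelf rests on the floor (its underside at z = 0) and the clear gap between one shelf's top and the next shelf's underside is 397 mm.


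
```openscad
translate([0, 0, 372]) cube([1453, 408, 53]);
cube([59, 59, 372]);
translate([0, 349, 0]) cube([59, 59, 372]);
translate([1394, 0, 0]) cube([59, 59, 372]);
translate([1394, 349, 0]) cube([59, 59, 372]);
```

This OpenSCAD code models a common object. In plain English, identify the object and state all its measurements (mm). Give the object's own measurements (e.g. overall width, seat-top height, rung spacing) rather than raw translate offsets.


A bench: a 1453×408 mm seat slab, 53 mm thick, top at z = 425 mm, on four 59×59 mm square legs flush with the seat corners and standing on z = 0.


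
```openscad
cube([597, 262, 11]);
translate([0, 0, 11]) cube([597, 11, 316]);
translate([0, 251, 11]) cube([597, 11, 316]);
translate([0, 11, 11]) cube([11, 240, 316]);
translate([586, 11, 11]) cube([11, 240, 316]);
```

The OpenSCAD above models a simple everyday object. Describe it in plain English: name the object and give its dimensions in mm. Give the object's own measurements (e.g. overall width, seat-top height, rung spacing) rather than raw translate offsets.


An open-topped rectangular box: outside dimensions 597×262×327 mm, with a uniform wall and base thickness of 11 mm. The base is a full 597×262 slab on the floor; four walls sit on top of the base. The front and back walls (the −y and +y sides) span the full width; the two side walls fit between them.


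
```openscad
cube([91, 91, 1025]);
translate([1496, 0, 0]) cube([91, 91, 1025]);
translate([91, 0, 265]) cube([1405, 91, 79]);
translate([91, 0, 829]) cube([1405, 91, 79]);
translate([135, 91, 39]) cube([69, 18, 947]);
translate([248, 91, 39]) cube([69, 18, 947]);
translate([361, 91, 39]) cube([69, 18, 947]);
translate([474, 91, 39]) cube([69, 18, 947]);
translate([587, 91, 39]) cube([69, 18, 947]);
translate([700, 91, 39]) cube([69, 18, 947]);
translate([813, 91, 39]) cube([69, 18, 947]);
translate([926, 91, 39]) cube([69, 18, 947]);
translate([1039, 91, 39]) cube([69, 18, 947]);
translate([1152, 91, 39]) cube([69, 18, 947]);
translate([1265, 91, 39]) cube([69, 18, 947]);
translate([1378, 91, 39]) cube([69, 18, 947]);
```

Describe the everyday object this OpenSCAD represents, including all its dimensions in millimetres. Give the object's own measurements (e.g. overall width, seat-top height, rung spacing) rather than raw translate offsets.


A fence section. Two 91×91 mm posts, 1025 mm tall, stand on the floor with a clear span of 1405 mm between their inner faces. Two horizontal rails of 91×79 mm section span the gap between the posts with their undersides at z = 265 mm and z = 829 mm, flush with the posts' −y face. 12 pickets, each 69 mm wide, 18 mm thick and 947 mm tall, are fixed to the +y face of the rails with their bottoms at z = 39 mm, spaced across the span with a 44 mm gap after the −x post and between neighbouring pickets, with 49 mm left before the +x post.


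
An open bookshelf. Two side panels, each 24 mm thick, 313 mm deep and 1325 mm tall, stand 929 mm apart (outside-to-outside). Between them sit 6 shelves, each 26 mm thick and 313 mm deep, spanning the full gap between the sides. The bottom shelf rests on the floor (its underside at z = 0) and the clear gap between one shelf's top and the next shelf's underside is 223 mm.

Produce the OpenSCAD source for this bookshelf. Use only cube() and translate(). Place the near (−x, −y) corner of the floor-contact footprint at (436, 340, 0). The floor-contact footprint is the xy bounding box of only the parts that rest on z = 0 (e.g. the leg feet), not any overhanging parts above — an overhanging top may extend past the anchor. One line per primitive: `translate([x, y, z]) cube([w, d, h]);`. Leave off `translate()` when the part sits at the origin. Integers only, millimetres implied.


translate([436, 340, 0]) cube([24, 313, 1325]);
translate([1341, 340, 0]) cube([24, 313, 1325]);
translate([460, 340, 0]) cube([881, 313, 26]);
translate([460, 340, 249]) cube([881, 313, 26]);
translate([460, 340, 498]) cube([881, 313, 26]);
translate([460, 340, 747]) cube([881, 313, 26]);
translate([460, 340, 996]) cube([881, 313, 26]);
translate([460, 340, 1245]) cube([881, 313, 26]);


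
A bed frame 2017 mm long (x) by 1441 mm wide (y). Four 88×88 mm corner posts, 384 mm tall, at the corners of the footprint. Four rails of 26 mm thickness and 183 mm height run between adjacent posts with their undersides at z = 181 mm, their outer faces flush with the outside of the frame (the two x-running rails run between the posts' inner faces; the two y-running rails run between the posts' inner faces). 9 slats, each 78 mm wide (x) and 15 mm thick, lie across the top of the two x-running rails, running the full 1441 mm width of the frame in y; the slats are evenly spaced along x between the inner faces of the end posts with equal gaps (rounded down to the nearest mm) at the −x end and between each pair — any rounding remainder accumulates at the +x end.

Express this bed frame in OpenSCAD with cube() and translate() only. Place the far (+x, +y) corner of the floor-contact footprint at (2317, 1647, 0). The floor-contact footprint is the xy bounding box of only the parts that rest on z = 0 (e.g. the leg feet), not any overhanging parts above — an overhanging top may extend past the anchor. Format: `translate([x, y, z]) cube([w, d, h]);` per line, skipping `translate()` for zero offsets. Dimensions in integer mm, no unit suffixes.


translate([300, 206, 0]) cube([88, 88, 384]);
translate([300, 1559, 0]) cube([88, 88, 384]);
translate([2229, 206, 0]) cube([88, 88, 384]);
translate([2229, 1559, 0]) cube([88, 88, 384]);
translate([388, 206, 181]) cube([1841, 26, 183]);
translate([388, 1621, 181]) cube([1841, 26, 183]);
translate([300, 294, 181]) cube([26, 1265, 183]);
translate([2291, 294, 181]) cube([26, 1265, 183]);
translate([501, 206, 364]) cube([78, 1441, 15]);
translate([692, 206, 364]) cube([78, 1441, 15]);
translate([883, 206, 364]) cube([78, 1441, 15]);
translate([1074, 206, 364]) cube([78, 1441, 15]);
translate([1265, 206, 364]) cube([78, 1441, 15]);
translate([1456, 206, 364]) cube([78, 1441, 15]);
translate([1647, 206, 364]) cube([78, 1441, 15]);
translate([1838, 206, 364]) cube([78, 1441, 15]);
translate([2029, 206, 364]) cube([78, 1441, 15]);


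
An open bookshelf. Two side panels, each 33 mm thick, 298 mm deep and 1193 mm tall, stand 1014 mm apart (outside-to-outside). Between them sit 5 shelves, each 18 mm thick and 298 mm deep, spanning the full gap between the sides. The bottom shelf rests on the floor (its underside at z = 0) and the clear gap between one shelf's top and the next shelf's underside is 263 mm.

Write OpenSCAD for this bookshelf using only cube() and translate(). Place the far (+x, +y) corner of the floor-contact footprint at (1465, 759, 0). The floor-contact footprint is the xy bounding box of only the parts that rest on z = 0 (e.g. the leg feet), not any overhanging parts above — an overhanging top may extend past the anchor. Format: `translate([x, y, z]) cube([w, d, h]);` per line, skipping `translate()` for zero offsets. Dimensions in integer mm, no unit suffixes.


translate([451, 461, 0]) cube([33, 298, 1193]);
translate([1432, 461, 0]) cube([33, 298, 1193]);
translate([484, 461, 0]) cube([948, 298, 18]);
translate([484, 461, 281]) cube([948, 298, 18]);
translate([484, 461, 562]) cube([948, 298, 18]);
translate([484, 461, 843]) cube([948, 298, 18]);
translate([484, 461, 1124]) cube([948, 298, 18]);


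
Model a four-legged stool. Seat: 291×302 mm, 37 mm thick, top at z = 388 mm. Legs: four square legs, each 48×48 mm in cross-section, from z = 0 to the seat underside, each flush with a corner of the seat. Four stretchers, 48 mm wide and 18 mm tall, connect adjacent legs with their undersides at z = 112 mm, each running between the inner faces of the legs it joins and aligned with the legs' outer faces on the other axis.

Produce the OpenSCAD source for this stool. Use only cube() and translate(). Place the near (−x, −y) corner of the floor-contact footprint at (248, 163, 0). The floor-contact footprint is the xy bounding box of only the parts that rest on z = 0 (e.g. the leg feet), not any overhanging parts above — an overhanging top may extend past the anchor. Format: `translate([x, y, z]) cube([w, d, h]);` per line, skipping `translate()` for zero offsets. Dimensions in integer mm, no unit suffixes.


translate([248, 163, 351]) cube([291, 302, 37]);
translate([248, 163, 0]) cube([48, 48, 351]);
translate([491, 163, 0]) cube([48, 48, 351]);
translate([248, 417, 0]) cube([48, 48, 351]);
translate([491, 417, 0]) cube([48, 48, 351]);
translate([296, 163, 112]) cube([195, 48, 18]);
translate([296, 417, 112]) cube([195, 48, 18]);
translate([248, 211, 112]) cube([48, 206, 18]);
translate([491, 211, 112]) cube([48, 206, 18]);
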